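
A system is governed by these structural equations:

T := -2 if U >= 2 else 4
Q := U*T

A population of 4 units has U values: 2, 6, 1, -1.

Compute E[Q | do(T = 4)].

The intervention sets T=4 in all 4 units regardless of U. Recomputing Q per unit gives 8, 24, 4, -4; average 8.

8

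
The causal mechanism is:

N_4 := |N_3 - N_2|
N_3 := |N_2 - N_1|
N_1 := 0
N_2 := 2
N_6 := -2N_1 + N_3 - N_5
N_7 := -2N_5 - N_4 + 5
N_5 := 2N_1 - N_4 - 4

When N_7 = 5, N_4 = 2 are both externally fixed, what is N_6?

Setting N_7 = 5, N_4 = 2 by intervention discards those variables' equations.
N_3 = |N_2 - N_1|  [with N_2=2, N_1=0]  = 2
N_5 = 2N_1 - N_4 - 4  [with N_1=0, N_4=2]  = -6
N_6 = -2N_1 + N_3 - N_5  [with N_1=0, N_3=2, N_5=-6]  = 8

8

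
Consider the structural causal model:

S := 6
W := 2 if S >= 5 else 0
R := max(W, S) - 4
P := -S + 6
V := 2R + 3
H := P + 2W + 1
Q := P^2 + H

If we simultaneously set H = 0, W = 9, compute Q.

The joint intervention fixes H = 0, W = 9, removing each variable's own equation.
P = -S + 6  [with S=6]  = 0
Q = P^2 + H  [with P=0, H=0]  = 0

0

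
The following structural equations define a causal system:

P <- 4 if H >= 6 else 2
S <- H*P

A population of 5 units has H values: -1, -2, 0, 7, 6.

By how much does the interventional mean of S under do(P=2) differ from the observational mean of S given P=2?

Every unit gets P=2 under the intervention. S values become -2, -4, 0, 14, 12; E[S|do(P=2)] = 4.
E[S|P=2] averages over only the 3 units with P=2 (H = -1, -2, 0): S = -2, -4, 0, mean -2.
Difference = 4 − (-2) = 6.

6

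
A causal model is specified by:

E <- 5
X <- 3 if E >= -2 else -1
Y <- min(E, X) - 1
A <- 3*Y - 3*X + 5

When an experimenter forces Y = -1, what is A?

-7

The intervention breaks the incoming arrows to Y: Y <- min(E, X) - 1 no longer applies, and Y = -1.
X = 3 if E >= -2 else -1  [with E=5]  = 3
A = 3*Y - 3*X + 5  [with Y=-1, X=3]  = -7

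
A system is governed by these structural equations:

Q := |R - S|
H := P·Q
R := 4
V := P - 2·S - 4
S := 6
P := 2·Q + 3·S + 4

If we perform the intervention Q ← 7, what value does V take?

The intervention breaks the incoming arrows to Q: Q := |R - S| no longer applies, and Q = 7.
P = 2·Q + 3·S + 4  [with Q=7, S=6]  = 36
V = P - 2·S - 4  [with P=36, S=6]  = 20

20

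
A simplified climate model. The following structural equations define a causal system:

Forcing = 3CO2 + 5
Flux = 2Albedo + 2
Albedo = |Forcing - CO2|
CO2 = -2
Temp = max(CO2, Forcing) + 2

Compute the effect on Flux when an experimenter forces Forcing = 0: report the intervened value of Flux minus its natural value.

do(Forcing=0) replaces the equation Forcing = 3CO2 + 5 with the constant Forcing = 0.
Albedo = |Forcing - CO2|  [with Forcing=0, CO2=-2]  = 2
Flux = 2Albedo + 2  [with Albedo=2]  = 6
Without intervention: Forcing = 3CO2 + 5  [with CO2=-2]  = -1; Albedo = |Forcing - CO2|  [with Forcing=-1, CO2=-2]  = 1; Flux = 2Albedo + 2  [with Albedo=1]  = 4.
Change = 6 − 4 = 2.

2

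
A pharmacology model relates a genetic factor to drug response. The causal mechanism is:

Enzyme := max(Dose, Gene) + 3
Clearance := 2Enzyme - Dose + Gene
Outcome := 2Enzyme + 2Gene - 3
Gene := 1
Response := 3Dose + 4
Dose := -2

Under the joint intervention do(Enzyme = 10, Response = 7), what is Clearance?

23

Setting Enzyme = 10, Response = 7 by intervention discards those variables' equations.
Clearance = 2Enzyme - Dose + Gene  [with Enzyme=10, Dose=-2, Gene=1]  = 23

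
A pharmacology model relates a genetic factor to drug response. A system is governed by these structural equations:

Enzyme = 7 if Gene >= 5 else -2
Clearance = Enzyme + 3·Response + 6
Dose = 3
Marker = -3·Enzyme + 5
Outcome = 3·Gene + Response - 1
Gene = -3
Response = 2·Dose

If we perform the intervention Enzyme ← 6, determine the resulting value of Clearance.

The intervention breaks the incoming arrows to Enzyme: Enzyme = 7 if Gene >= 5 else -2 no longer applies, and Enzyme = 6.
Response = 2·Dose  [with Dose=3]  = 6
Clearance = Enzyme + 3·Response + 6  [with Enzyme=6, Response=6]  = 30

30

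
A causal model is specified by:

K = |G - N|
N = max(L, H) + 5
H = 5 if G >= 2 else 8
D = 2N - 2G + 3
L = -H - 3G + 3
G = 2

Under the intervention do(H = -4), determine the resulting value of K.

Under do(H=-4), the mechanism H = 5 if G >= 2 else 8 is discarded; H is fixed at -4.
L = -H - 3G + 3  [with H=-4, G=2]  = 1
N = max(L, H) + 5  [with L=1, H=-4]  = 6
K = |G - N|  [with G=2, N=6]  = 4

4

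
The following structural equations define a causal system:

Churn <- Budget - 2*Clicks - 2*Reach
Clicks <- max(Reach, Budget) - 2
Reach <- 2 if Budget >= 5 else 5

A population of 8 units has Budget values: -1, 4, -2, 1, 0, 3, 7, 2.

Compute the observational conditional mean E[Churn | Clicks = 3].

-15

Conditioning on Clicks=3 selects the 7 unit(s) with Budget ∈ {-1, 4, -2, 1, 0, 3, 2}. Their Churn values: -17, -12, -18, -15, -16, -13, -14. Mean = -15.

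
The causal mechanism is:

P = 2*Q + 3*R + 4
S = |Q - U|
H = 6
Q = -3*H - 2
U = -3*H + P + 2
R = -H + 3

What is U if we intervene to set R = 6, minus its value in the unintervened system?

27

do(R=6) replaces the equation R = -H + 3 with the constant R = 6.
Q = -3*H - 2  [with H=6]  = -20
P = 2*Q + 3*R + 4  [with Q=-20, R=6]  = -18
U = -3*H + P + 2  [with H=6, P=-18]  = -34
Without intervention: Q = -3*H - 2  [with H=6]  = -20; R = -H + 3  [with H=6]  = -3; P = 2*Q + 3*R + 4  [with Q=-20, R=-3]  = -45; U = -3*H + P + 2  [with H=6, P=-45]  = -61.
Change = -34 − (-61) = 27.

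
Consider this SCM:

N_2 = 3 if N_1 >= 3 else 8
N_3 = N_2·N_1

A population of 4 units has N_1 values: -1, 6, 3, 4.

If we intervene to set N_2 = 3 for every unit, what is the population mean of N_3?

Every unit gets N_2=3 under the intervention. N_3 values become -3, 18, 9, 12; E[N_3|do(N_2=3)] = 9.

9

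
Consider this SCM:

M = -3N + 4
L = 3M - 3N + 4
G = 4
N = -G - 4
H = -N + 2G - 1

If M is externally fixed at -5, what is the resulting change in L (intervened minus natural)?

Intervening sets M = -5 and removes its equation (M = -3N + 4).
N = -G - 4  [with G=4]  = -8
L = 3M - 3N + 4  [with M=-5, N=-8]  = 13
Without intervention: N = -G - 4  [with G=4]  = -8; M = -3N + 4  [with N=-8]  = 28; L = 3M - 3N + 4  [with M=28, N=-8]  = 112.
Change = 13 − 112 = -99.

-99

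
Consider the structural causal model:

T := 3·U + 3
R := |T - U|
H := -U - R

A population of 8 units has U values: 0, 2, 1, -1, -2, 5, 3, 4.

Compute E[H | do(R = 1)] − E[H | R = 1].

-3

Under do(R=1), R's equation is replaced by R=1 for every unit. Per-unit H: -1, -3, -2, 0, 1, -6, -4, -5. Mean = -2.5.
Observing R=1 restricts to units where R's equation naturally yields 1: U ∈ {-1, -2}. In that subpopulation H = 0, 1, mean 0.5.
Difference = -2.5 − 0.5 = -3.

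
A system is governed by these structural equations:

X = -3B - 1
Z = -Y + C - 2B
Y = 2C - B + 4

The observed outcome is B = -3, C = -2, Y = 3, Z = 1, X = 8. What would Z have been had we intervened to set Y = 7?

-3

The intervention breaks the incoming arrows to Y: Y = 2C - B + 4 no longer applies, and Y = 7.
Z = -Y + C - 2B  [with Y=7, C=-2, B=-3]  = -3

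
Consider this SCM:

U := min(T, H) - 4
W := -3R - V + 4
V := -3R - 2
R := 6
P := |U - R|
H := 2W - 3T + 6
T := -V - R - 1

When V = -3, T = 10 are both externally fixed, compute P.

56

Setting V = -3, T = 10 by intervention discards those variables' equations.
W = -3R - V + 4  [with R=6, V=-3]  = -11
H = 2W - 3T + 6  [with W=-11, T=10]  = -46
U = min(T, H) - 4  [with T=10, H=-46]  = -50
P = |U - R|  [with U=-50, R=6]  = 56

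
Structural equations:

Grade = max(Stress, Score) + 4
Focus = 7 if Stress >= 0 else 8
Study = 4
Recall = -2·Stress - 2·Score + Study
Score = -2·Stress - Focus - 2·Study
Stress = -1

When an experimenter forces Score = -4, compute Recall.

Intervening sets Score = -4 and removes its equation (Score = -2·Stress - Focus - 2·Study).
Recall = -2·Stress - 2·Score + Study  [with Stress=-1, Score=-4, Study=4]  = 14

14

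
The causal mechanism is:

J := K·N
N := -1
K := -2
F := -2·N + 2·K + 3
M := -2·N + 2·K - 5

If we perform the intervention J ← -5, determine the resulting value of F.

Intervening sets J = -5 and removes its equation (J := K·N).
No directed path runs from J to F, so F keeps its natural value.
F = -2·N + 2·K + 3  [with N=-1, K=-2]  = 1

1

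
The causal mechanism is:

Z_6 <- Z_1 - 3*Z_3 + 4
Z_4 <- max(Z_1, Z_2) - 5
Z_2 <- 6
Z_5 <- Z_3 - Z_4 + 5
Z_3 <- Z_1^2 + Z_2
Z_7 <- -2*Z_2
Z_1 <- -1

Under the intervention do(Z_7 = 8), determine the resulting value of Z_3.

7

Intervening sets Z_7 = 8 and removes its equation (Z_7 <- -2*Z_2).
Z_3 is not downstream of the intervention, so its value is determined by the original equations.
Z_3 = Z_1^2 + Z_2  [with Z_1=-1, Z_2=6]  = 7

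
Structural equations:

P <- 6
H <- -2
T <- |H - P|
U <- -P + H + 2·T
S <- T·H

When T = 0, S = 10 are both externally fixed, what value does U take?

-8

The joint intervention fixes T = 0, S = 10, removing each variable's own equation.
U = -P + H + 2·T  [with P=6, H=-2, T=0]  = -8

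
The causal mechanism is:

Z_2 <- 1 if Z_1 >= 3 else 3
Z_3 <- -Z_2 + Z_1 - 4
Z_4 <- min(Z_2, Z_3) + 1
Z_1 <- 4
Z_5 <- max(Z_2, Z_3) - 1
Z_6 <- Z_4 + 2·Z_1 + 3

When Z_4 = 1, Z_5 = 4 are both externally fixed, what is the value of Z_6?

12

The joint intervention fixes Z_4 = 1, Z_5 = 4, removing each variable's own equation.
Z_6 = Z_4 + 2·Z_1 + 3  [with Z_4=1, Z_1=4]  = 12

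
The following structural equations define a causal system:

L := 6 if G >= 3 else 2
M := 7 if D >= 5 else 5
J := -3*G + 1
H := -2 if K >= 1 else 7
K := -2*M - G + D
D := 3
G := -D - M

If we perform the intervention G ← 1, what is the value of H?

The intervention breaks the incoming arrows to G: G := -D - M no longer applies, and G = 1.
M = 7 if D >= 5 else 5  [with D=3]  = 5
K = -2*M - G + D  [with M=5, G=1, D=3]  = -8
H = -2 if K >= 1 else 7  [with K=-8]  = 7

7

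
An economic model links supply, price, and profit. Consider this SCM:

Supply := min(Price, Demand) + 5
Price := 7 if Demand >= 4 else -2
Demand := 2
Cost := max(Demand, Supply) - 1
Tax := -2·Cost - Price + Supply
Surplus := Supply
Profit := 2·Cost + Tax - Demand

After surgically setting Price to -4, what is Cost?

Under do(Price=-4), the mechanism Price := 7 if Demand >= 4 else -2 is discarded; Price is fixed at -4.
Supply = min(Price, Demand) + 5  [with Price=-4, Demand=2]  = 1
Cost = max(Demand, Supply) - 1  [with Demand=2, Supply=1]  = 1

1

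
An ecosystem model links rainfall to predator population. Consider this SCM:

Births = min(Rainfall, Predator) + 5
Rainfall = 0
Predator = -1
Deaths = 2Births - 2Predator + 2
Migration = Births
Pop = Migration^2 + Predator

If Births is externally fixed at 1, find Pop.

0

The intervention breaks the incoming arrows to Births: Births = min(Rainfall, Predator) + 5 no longer applies, and Births = 1.
Migration = Births  [with Births=1]  = 1
Pop = Migration^2 + Predator  [with Migration=1, Predator=-1]  = 0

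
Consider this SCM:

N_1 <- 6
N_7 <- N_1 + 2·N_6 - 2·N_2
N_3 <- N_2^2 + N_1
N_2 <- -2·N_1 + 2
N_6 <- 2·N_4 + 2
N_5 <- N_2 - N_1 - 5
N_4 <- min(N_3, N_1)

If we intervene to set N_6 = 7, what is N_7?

Intervening sets N_6 = 7 and removes its equation (N_6 <- 2·N_4 + 2).
N_2 = -2·N_1 + 2  [with N_1=6]  = -10
N_7 = N_1 + 2·N_6 - 2·N_2  [with N_1=6, N_6=7, N_2=-10]  = 40

40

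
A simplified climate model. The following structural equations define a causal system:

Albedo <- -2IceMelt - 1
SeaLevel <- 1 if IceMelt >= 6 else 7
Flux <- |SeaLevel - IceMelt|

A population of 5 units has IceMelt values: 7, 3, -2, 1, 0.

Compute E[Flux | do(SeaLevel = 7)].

5.2

The intervention sets SeaLevel=7 in all 5 units regardless of IceMelt. Recomputing Flux per unit gives 0, 4, 9, 6, 7; average 5.2.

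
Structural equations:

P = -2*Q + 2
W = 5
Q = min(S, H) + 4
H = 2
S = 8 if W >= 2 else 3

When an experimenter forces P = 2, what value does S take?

8

do(P=2) replaces the equation P = -2*Q + 2 with the constant P = 2.
S is not downstream of the intervention, so its value is determined by the original equations.
S = 8 if W >= 2 else 3  [with W=5]  = 8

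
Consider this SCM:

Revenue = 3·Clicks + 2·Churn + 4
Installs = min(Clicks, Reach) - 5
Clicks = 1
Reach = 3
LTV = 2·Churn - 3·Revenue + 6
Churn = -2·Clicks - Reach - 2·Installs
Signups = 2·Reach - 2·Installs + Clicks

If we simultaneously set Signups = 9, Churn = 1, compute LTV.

-19

Under do(Signups = 9, Churn = 1), each intervened variable's structural equation is replaced by its fixed value.
Revenue = 3·Clicks + 2·Churn + 4  [with Clicks=1, Churn=1]  = 9
LTV = 2·Churn - 3·Revenue + 6  [with Churn=1, Revenue=9]  = -19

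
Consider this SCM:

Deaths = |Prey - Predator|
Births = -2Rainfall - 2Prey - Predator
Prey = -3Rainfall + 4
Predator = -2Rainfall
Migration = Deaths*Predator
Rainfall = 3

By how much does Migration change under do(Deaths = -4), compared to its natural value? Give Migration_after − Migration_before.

The intervention breaks the incoming arrows to Deaths: Deaths = |Prey - Predator| no longer applies, and Deaths = -4.
Predator = -2Rainfall  [with Rainfall=3]  = -6
Migration = Deaths*Predator  [with Deaths=-4, Predator=-6]  = 24
Without intervention: Prey = -3Rainfall + 4  [with Rainfall=3]  = -5; Predator = -2Rainfall  [with Rainfall=3]  = -6; Deaths = |Prey - Predator|  [with Prey=-5, Predator=-6]  = 1; Migration = Deaths*Predator  [with Deaths=1, Predator=-6]  = -6.
Change = 24 − (-6) = 30.

30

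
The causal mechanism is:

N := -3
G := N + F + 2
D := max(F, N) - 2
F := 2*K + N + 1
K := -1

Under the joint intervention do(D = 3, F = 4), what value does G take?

3

Under do(D = 3, F = 4), each intervened variable's structural equation is replaced by its fixed value.
G = N + F + 2  [with N=-3, F=4]  = 3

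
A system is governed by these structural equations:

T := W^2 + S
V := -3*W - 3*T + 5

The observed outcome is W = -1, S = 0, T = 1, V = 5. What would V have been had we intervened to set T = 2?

2

The intervention breaks the incoming arrows to T: T := W^2 + S no longer applies, and T = 2.
V = -3*W - 3*T + 5  [with W=-1, T=2]  = 2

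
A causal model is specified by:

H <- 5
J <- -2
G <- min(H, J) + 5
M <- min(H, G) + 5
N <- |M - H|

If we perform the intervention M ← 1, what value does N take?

Intervening sets M = 1 and removes its equation (M <- min(H, G) + 5).
N = |M - H|  [with M=1, H=5]  = 4

4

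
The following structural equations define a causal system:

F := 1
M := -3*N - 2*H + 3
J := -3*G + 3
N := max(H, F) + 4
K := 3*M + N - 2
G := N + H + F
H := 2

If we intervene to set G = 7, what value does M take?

-19

Intervening sets G = 7 and removes its equation (G := N + H + F).
No directed path runs from G to M, so M keeps its natural value.
N = max(H, F) + 4  [with H=2, F=1]  = 6
M = -3*N - 2*H + 3  [with N=6, H=2]  = -19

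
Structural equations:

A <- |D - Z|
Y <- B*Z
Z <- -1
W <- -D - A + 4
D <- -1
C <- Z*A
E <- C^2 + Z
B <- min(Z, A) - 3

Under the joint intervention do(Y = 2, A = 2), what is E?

The joint intervention fixes Y = 2, A = 2, removing each variable's own equation.
C = Z*A  [with Z=-1, A=2]  = -2
E = C^2 + Z  [with C=-2, Z=-1]  = 3

3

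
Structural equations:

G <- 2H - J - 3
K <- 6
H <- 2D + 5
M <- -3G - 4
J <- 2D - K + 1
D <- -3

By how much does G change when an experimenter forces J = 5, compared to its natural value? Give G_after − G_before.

do(J=5) replaces the equation J <- 2D - K + 1 with the constant J = 5.
H = 2D + 5  [with D=-3]  = -1
G = 2H - J - 3  [with H=-1, J=5]  = -10
Without intervention: J = 2D - K + 1  [with D=-3, K=6]  = -11; H = 2D + 5  [with D=-3]  = -1; G = 2H - J - 3  [with H=-1, J=-11]  = 6.
Change = -10 − 6 = -16.

-16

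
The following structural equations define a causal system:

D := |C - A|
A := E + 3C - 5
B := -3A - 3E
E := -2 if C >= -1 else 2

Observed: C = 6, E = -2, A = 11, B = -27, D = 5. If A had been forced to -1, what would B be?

The intervention breaks the incoming arrows to A: A := E + 3C - 5 no longer applies, and A = -1.
E = -2 if C >= -1 else 2  [with C=6]  = -2
B = -3A - 3E  [with A=-1, E=-2]  = 9

9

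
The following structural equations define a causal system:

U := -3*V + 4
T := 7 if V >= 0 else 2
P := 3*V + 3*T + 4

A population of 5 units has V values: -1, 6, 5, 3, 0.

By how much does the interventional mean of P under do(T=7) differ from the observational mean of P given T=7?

-2.7

Every unit gets T=7 under the intervention. P values become 22, 43, 40, 34, 25; E[P|do(T=7)] = 32.8.
Observing T=7 restricts to units where T's equation naturally yields 7: V ∈ {6, 5, 3, 0}. In that subpopulation P = 43, 40, 34, 25, mean 35.5.
Difference = 32.8 − 35.5 = -2.7.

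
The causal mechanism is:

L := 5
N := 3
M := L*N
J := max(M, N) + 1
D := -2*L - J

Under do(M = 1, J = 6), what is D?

-16

Setting M = 1, J = 6 by intervention discards those variables' equations.
D = -2*L - J  [with L=5, J=6]  = -16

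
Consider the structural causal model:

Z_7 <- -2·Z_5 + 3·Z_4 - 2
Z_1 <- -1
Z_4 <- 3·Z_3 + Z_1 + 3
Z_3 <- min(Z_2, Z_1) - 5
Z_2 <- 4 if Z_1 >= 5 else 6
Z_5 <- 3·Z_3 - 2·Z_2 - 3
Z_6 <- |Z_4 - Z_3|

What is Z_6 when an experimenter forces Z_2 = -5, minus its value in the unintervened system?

8

Under do(Z_2=-5), the mechanism Z_2 <- 4 if Z_1 >= 5 else 6 is discarded; Z_2 is fixed at -5.
Z_3 = min(Z_2, Z_1) - 5  [with Z_2=-5, Z_1=-1]  = -10
Z_4 = 3·Z_3 + Z_1 + 3  [with Z_3=-10, Z_1=-1]  = -28
Z_6 = |Z_4 - Z_3|  [with Z_4=-28, Z_3=-10]  = 18
Without intervention: Z_2 = 4 if Z_1 >= 5 else 6  [with Z_1=-1]  = 6; Z_3 = min(Z_2, Z_1) - 5  [with Z_2=6, Z_1=-1]  = -6; Z_4 = 3·Z_3 + Z_1 + 3  [with Z_3=-6, Z_1=-1]  = -16; Z_6 = |Z_4 - Z_3|  [with Z_4=-16, Z_3=-6]  = 10.
Change = 18 − 10 = 8.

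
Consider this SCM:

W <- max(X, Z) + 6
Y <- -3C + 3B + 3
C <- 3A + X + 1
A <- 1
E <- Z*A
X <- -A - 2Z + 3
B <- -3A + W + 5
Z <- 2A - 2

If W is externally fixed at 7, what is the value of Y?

do(W=7) replaces the equation W <- max(X, Z) + 6 with the constant W = 7.
Z = 2A - 2  [with A=1]  = 0
X = -A - 2Z + 3  [with A=1, Z=0]  = 2
C = 3A + X + 1  [with A=1, X=2]  = 6
B = -3A + W + 5  [with A=1, W=7]  = 9
Y = -3C + 3B + 3  [with C=6, B=9]  = 12

12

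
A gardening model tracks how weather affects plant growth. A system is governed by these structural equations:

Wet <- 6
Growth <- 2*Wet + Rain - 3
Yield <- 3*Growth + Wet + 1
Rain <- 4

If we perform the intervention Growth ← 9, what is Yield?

The intervention breaks the incoming arrows to Growth: Growth <- 2*Wet + Rain - 3 no longer applies, and Growth = 9.
Yield = 3*Growth + Wet + 1  [with Growth=9, Wet=6]  = 34

34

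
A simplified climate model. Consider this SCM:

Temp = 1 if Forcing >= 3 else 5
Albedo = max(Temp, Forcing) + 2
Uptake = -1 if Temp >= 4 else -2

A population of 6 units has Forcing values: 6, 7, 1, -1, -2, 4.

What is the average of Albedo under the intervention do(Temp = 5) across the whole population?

Under do(Temp=5), Temp's equation is replaced by Temp=5 for every unit. Per-unit Albedo: 8, 9, 7, 7, 7, 7. Mean = 7.5.

7.5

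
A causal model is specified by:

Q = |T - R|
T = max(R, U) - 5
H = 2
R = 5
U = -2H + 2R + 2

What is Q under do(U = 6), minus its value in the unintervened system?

do(U=6) replaces the equation U = -2H + 2R + 2 with the constant U = 6.
T = max(R, U) - 5  [with R=5, U=6]  = 1
Q = |T - R|  [with T=1, R=5]  = 4
Without intervention: U = -2H + 2R + 2  [with H=2, R=5]  = 8; T = max(R, U) - 5  [with R=5, U=8]  = 3; Q = |T - R|  [with T=3, R=5]  = 2.
Change = 4 − 2 = 2.

2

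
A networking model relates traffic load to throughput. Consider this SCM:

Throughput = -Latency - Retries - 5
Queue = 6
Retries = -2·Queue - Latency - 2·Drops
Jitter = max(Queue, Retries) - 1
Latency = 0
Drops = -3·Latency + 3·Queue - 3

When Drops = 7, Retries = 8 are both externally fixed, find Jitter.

7

Setting Drops = 7, Retries = 8 by intervention discards those variables' equations.
Jitter = max(Queue, Retries) - 1  [with Queue=6, Retries=8]  = 7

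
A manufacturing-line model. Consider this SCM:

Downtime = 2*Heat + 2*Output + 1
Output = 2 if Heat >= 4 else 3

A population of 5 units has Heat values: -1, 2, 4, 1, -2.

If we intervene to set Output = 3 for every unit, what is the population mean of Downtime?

8.6

The intervention sets Output=3 in all 5 units regardless of Heat. Recomputing Downtime per unit gives 5, 11, 15, 9, 3; average 8.6.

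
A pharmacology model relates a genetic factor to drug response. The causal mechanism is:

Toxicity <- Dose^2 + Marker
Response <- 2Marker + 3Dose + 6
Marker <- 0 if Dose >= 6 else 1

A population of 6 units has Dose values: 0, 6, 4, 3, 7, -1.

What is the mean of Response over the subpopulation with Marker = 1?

Conditioning on Marker=1 selects the 4 unit(s) with Dose ∈ {0, 4, 3, -1}. Their Response values: 8, 20, 17, 5. Mean = 12.5.

12.5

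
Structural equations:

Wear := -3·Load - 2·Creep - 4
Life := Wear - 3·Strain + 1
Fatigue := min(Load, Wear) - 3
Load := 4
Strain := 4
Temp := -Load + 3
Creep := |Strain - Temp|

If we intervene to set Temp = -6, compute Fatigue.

-39

The intervention breaks the incoming arrows to Temp: Temp := -Load + 3 no longer applies, and Temp = -6.
Creep = |Strain - Temp|  [with Strain=4, Temp=-6]  = 10
Wear = -3·Load - 2·Creep - 4  [with Load=4, Creep=10]  = -36
Fatigue = min(Load, Wear) - 3  [with Load=4, Wear=-36]  = -39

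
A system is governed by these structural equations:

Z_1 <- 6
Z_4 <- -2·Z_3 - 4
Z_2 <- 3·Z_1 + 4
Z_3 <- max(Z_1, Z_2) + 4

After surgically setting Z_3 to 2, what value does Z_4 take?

The intervention breaks the incoming arrows to Z_3: Z_3 <- max(Z_1, Z_2) + 4 no longer applies, and Z_3 = 2.
Z_4 = -2·Z_3 - 4  [with Z_3=2]  = -8

-8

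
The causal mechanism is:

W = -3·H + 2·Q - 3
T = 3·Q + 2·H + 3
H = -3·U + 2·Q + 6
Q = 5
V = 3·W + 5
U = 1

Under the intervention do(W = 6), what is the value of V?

23

Under do(W=6), the mechanism W = -3·H + 2·Q - 3 is discarded; W is fixed at 6.
V = 3·W + 5  [with W=6]  = 23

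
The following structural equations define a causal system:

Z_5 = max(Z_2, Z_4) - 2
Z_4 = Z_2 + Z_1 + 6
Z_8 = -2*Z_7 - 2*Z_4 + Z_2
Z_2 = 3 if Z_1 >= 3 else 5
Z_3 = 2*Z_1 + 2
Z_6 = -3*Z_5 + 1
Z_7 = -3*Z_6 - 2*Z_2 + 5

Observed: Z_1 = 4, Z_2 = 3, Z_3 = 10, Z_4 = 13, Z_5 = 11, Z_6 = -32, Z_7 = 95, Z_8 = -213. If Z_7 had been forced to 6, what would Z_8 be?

-35

do(Z_7=6) replaces the equation Z_7 = -3*Z_6 - 2*Z_2 + 5 with the constant Z_7 = 6.
Z_2 = 3 if Z_1 >= 3 else 5  [with Z_1=4]  = 3
Z_4 = Z_2 + Z_1 + 6  [with Z_2=3, Z_1=4]  = 13
Z_8 = -2*Z_7 - 2*Z_4 + Z_2  [with Z_7=6, Z_4=13, Z_2=3]  = -35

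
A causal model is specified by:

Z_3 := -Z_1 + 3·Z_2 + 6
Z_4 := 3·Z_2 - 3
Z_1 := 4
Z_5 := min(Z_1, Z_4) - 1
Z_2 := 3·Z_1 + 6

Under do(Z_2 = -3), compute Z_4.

Under do(Z_2=-3), the mechanism Z_2 := 3·Z_1 + 6 is discarded; Z_2 is fixed at -3.
Z_4 = 3·Z_2 - 3  [with Z_2=-3]  = -12

-12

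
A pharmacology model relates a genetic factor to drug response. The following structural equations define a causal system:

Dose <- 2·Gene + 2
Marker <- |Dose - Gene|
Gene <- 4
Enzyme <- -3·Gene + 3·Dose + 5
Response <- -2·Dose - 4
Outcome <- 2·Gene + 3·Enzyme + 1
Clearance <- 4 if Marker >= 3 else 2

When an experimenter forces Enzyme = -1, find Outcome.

The intervention breaks the incoming arrows to Enzyme: Enzyme <- -3·Gene + 3·Dose + 5 no longer applies, and Enzyme = -1.
Outcome = 2·Gene + 3·Enzyme + 1  [with Gene=4, Enzyme=-1]  = 6

6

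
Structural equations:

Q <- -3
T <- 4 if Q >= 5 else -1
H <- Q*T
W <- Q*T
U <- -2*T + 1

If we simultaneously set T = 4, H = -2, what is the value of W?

Setting T = 4, H = -2 by intervention discards those variables' equations.
W = Q*T  [with Q=-3, T=4]  = -12

-12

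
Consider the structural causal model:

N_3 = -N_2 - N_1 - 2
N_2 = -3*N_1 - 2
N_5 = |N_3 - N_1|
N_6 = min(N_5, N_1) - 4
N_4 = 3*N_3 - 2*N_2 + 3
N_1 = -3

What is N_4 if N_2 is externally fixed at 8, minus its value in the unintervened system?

-5

Under do(N_2=8), the mechanism N_2 = -3*N_1 - 2 is discarded; N_2 is fixed at 8.
N_3 = -N_2 - N_1 - 2  [with N_2=8, N_1=-3]  = -7
N_4 = 3*N_3 - 2*N_2 + 3  [with N_3=-7, N_2=8]  = -34
Without intervention: N_2 = -3*N_1 - 2  [with N_1=-3]  = 7; N_3 = -N_2 - N_1 - 2  [with N_2=7, N_1=-3]  = -6; N_4 = 3*N_3 - 2*N_2 + 3  [with N_3=-6, N_2=7]  = -29.
Change = -34 − (-29) = -5.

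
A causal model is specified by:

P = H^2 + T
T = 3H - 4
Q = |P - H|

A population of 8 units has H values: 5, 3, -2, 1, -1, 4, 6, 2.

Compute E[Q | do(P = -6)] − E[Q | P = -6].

3.75

The intervention sets P=-6 in all 8 units regardless of H. Recomputing Q per unit gives 11, 9, 4, 7, 5, 10, 12, 8; average 8.25.
E[Q|P=-6] averages over only the 2 units with P=-6 (H = -2, -1): Q = 4, 5, mean 4.5.
Difference = 8.25 − 4.5 = 3.75.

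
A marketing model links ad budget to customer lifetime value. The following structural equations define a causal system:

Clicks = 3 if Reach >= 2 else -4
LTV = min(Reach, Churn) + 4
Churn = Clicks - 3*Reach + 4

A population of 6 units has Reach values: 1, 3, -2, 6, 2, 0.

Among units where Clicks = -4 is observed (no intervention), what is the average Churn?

E[Churn|Clicks=-4] averages over only the 3 units with Clicks=-4 (Reach = 1, -2, 0): Churn = -3, 6, 0, mean 1.

1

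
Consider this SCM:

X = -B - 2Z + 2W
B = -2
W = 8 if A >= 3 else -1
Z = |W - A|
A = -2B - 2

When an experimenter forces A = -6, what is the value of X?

-10

do(A=-6) replaces the equation A = -2B - 2 with the constant A = -6.
W = 8 if A >= 3 else -1  [with A=-6]  = -1
Z = |W - A|  [with W=-1, A=-6]  = 5
X = -B - 2Z + 2W  [with B=-2, Z=5, W=-1]  = -10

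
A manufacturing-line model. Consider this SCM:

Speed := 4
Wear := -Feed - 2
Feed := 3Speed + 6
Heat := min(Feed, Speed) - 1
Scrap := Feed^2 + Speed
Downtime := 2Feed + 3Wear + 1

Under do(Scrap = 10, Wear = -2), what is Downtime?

Setting Scrap = 10, Wear = -2 by intervention discards those variables' equations.
Feed = 3Speed + 6  [with Speed=4]  = 18
Downtime = 2Feed + 3Wear + 1  [with Feed=18, Wear=-2]  = 31

31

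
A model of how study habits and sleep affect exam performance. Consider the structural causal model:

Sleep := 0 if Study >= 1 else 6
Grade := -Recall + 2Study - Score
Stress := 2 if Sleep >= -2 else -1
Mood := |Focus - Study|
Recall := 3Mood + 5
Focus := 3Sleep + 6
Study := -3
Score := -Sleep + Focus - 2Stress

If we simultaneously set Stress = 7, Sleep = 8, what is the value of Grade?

-118

Under do(Stress = 7, Sleep = 8), each intervened variable's structural equation is replaced by its fixed value.
Focus = 3Sleep + 6  [with Sleep=8]  = 30
Score = -Sleep + Focus - 2Stress  [with Sleep=8, Focus=30, Stress=7]  = 8
Mood = |Focus - Study|  [with Focus=30, Study=-3]  = 33
Recall = 3Mood + 5  [with Mood=33]  = 104
Grade = -Recall + 2Study - Score  [with Recall=104, Study=-3, Score=8]  = -118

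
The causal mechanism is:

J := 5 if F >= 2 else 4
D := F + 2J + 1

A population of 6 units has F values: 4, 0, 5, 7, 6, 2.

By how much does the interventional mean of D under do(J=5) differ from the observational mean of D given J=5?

-0.8

do(J=5) breaks J's dependence on F. With J=5 fixed, D across the units is 15, 11, 16, 18, 17, 13, mean 15.
Observing J=5 restricts to units where J's equation naturally yields 5: F ∈ {4, 5, 7, 6, 2}. In that subpopulation D = 15, 16, 18, 17, 13, mean 15.8.
Difference = 15 − 15.8 = -0.8.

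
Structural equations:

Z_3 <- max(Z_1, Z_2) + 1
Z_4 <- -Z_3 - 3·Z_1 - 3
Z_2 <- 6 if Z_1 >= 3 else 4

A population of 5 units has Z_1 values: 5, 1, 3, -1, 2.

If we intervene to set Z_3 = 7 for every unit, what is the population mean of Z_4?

-16

The intervention sets Z_3=7 in all 5 units regardless of Z_1. Recomputing Z_4 per unit gives -25, -13, -19, -7, -16; average -16.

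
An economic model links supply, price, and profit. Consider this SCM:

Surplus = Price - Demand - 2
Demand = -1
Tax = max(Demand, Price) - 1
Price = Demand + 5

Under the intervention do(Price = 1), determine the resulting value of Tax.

The intervention breaks the incoming arrows to Price: Price = Demand + 5 no longer applies, and Price = 1.
Tax = max(Demand, Price) - 1  [with Demand=-1, Price=1]  = 0

0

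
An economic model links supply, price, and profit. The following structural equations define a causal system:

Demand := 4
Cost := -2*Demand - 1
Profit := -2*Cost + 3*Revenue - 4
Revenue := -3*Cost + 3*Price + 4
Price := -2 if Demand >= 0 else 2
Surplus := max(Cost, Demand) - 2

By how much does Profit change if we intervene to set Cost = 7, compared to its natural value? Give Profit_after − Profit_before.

-176

do(Cost=7) replaces the equation Cost := -2*Demand - 1 with the constant Cost = 7.
Price = -2 if Demand >= 0 else 2  [with Demand=4]  = -2
Revenue = -3*Cost + 3*Price + 4  [with Cost=7, Price=-2]  = -23
Profit = -2*Cost + 3*Revenue - 4  [with Cost=7, Revenue=-23]  = -87
Without intervention: Price = -2 if Demand >= 0 else 2  [with Demand=4]  = -2; Cost = -2*Demand - 1  [with Demand=4]  = -9; Revenue = -3*Cost + 3*Price + 4  [with Cost=-9, Price=-2]  = 25; Profit = -2*Cost + 3*Revenue - 4  [with Cost=-9, Revenue=25]  = 89.
Change = -87 − 89 = -176.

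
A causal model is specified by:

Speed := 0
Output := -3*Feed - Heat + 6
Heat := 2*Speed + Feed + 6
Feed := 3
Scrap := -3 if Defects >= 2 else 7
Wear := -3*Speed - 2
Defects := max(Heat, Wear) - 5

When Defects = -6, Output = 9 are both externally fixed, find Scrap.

7

Under do(Defects = -6, Output = 9), each intervened variable's structural equation is replaced by its fixed value.
Scrap = -3 if Defects >= 2 else 7  [with Defects=-6]  = 7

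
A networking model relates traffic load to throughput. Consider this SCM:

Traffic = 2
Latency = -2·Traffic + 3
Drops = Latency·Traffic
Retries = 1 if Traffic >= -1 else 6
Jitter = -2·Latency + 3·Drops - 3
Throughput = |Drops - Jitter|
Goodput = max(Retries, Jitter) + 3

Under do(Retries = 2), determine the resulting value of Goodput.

5

The intervention breaks the incoming arrows to Retries: Retries = 1 if Traffic >= -1 else 6 no longer applies, and Retries = 2.
Latency = -2·Traffic + 3  [with Traffic=2]  = -1
Drops = Latency·Traffic  [with Latency=-1, Traffic=2]  = -2
Jitter = -2·Latency + 3·Drops - 3  [with Latency=-1, Drops=-2]  = -7
Goodput = max(Retries, Jitter) + 3  [with Retries=2, Jitter=-7]  = 5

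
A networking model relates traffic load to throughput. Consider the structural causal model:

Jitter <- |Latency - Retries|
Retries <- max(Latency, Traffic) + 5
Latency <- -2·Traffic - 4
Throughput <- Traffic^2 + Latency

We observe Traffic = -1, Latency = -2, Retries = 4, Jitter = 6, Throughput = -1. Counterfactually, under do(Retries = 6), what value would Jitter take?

8

The intervention breaks the incoming arrows to Retries: Retries <- max(Latency, Traffic) + 5 no longer applies, and Retries = 6.
Latency = -2·Traffic - 4  [with Traffic=-1]  = -2
Jitter = |Latency - Retries|  [with Latency=-2, Retries=6]  = 8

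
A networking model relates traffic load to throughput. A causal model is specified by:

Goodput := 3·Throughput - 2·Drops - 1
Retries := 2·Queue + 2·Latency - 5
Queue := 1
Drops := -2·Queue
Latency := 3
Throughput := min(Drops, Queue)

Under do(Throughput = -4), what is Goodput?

-9

The intervention breaks the incoming arrows to Throughput: Throughput := min(Drops, Queue) no longer applies, and Throughput = -4.
Drops = -2·Queue  [with Queue=1]  = -2
Goodput = 3·Throughput - 2·Drops - 1  [with Throughput=-4, Drops=-2]  = -9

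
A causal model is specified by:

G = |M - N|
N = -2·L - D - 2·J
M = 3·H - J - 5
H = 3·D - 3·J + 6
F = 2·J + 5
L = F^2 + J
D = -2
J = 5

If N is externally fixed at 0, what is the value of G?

do(N=0) replaces the equation N = -2·L - D - 2·J with the constant N = 0.
H = 3·D - 3·J + 6  [with D=-2, J=5]  = -15
M = 3·H - J - 5  [with H=-15, J=5]  = -55
G = |M - N|  [with M=-55, N=0]  = 55

55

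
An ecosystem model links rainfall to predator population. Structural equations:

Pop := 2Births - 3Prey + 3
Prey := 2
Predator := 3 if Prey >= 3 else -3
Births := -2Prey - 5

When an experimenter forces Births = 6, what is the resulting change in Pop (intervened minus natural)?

30

The intervention breaks the incoming arrows to Births: Births := -2Prey - 5 no longer applies, and Births = 6.
Pop = 2Births - 3Prey + 3  [with Births=6, Prey=2]  = 9
Without intervention: Births = -2Prey - 5  [with Prey=2]  = -9; Pop = 2Births - 3Prey + 3  [with Births=-9, Prey=2]  = -21.
Change = 9 − (-21) = 30.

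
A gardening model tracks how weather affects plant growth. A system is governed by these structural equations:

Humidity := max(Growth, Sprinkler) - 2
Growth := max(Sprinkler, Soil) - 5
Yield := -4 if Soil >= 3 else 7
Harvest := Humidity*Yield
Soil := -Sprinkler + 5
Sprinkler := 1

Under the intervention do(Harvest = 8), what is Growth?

do(Harvest=8) replaces the equation Harvest := Humidity*Yield with the constant Harvest = 8.
Growth is not downstream of the intervention, so its value is determined by the original equations.
Soil = -Sprinkler + 5  [with Sprinkler=1]  = 4
Growth = max(Sprinkler, Soil) - 5  [with Sprinkler=1, Soil=4]  = -1

-1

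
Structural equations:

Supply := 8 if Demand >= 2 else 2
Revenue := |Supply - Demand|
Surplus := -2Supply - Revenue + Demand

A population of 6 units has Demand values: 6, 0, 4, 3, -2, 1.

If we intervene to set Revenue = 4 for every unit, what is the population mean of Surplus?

-12

Every unit gets Revenue=4 under the intervention. Surplus values become -14, -8, -16, -17, -10, -7; E[Surplus|do(Revenue=4)] = -12.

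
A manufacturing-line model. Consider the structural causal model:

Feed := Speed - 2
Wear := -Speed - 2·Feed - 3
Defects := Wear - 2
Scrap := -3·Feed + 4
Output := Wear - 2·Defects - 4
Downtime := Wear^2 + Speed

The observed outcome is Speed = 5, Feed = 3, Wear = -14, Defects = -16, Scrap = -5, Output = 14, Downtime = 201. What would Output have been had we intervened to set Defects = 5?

Under do(Defects=5), the mechanism Defects := Wear - 2 is discarded; Defects is fixed at 5.
Feed = Speed - 2  [with Speed=5]  = 3
Wear = -Speed - 2·Feed - 3  [with Speed=5, Feed=3]  = -14
Output = Wear - 2·Defects - 4  [with Wear=-14, Defects=5]  = -28

-28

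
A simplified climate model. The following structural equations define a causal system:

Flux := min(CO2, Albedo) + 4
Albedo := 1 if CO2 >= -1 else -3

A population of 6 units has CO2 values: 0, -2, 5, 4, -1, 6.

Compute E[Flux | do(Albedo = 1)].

Under do(Albedo=1), Albedo's equation is replaced by Albedo=1 for every unit. Per-unit Flux: 4, 2, 5, 5, 3, 5. Mean = 4.

4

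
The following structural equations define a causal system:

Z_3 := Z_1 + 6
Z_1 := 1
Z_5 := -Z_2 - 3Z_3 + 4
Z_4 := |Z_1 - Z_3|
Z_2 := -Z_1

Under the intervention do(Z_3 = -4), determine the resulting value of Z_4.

5

The intervention breaks the incoming arrows to Z_3: Z_3 := Z_1 + 6 no longer applies, and Z_3 = -4.
Z_4 = |Z_1 - Z_3|  [with Z_1=1, Z_3=-4]  = 5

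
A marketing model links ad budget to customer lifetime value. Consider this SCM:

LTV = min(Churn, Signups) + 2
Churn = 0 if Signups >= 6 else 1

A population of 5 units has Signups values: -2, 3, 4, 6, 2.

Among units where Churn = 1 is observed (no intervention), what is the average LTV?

Conditioning on Churn=1 selects the 4 unit(s) with Signups ∈ {-2, 3, 4, 2}. Their LTV values: 0, 3, 3, 3. Mean = 2.25.

2.25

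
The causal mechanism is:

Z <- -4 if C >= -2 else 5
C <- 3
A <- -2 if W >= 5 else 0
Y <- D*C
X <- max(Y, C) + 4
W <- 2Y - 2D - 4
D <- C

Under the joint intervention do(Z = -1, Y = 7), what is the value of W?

4

The joint intervention fixes Z = -1, Y = 7, removing each variable's own equation.
D = C  [with C=3]  = 3
W = 2Y - 2D - 4  [with Y=7, D=3]  = 4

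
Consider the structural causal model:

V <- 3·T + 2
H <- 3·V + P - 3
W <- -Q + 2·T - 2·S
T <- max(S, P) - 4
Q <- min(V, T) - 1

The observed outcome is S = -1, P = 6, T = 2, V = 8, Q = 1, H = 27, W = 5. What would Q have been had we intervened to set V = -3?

-4

Intervening sets V = -3 and removes its equation (V <- 3·T + 2).
T = max(S, P) - 4  [with S=-1, P=6]  = 2
Q = min(V, T) - 1  [with V=-3, T=2]  = -4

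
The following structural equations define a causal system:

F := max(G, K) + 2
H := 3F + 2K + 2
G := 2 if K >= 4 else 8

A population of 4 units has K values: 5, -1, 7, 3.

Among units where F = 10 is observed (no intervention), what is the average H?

34

Observing F=10 restricts to units where F's equation naturally yields 10: K ∈ {-1, 3}. In that subpopulation H = 30, 38, mean 34.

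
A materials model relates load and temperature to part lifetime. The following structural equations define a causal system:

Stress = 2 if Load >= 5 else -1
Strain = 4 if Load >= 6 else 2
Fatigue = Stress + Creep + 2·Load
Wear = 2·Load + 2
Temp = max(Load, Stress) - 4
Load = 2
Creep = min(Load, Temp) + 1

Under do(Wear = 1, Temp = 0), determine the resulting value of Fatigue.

Under do(Wear = 1, Temp = 0), each intervened variable's structural equation is replaced by its fixed value.
Stress = 2 if Load >= 5 else -1  [with Load=2]  = -1
Creep = min(Load, Temp) + 1  [with Load=2, Temp=0]  = 1
Fatigue = Stress + Creep + 2·Load  [with Stress=-1, Creep=1, Load=2]  = 4

4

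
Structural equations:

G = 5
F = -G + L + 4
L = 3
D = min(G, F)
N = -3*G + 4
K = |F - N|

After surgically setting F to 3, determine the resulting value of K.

14

The intervention breaks the incoming arrows to F: F = -G + L + 4 no longer applies, and F = 3.
N = -3*G + 4  [with G=5]  = -11
K = |F - N|  [with F=3, N=-11]  = 14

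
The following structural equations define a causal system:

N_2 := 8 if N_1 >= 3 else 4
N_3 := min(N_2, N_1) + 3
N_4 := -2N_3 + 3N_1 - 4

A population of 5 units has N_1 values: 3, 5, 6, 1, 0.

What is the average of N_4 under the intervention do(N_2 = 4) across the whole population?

do(N_2=4) breaks N_2's dependence on N_1. With N_2=4 fixed, N_4 across the units is -7, -3, 0, -9, -10, mean -5.8.

-5.8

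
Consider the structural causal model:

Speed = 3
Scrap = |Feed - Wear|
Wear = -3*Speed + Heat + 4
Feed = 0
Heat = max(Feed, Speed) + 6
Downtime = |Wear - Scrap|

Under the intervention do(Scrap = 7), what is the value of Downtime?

3

The intervention breaks the incoming arrows to Scrap: Scrap = |Feed - Wear| no longer applies, and Scrap = 7.
Heat = max(Feed, Speed) + 6  [with Feed=0, Speed=3]  = 9
Wear = -3*Speed + Heat + 4  [with Speed=3, Heat=9]  = 4
Downtime = |Wear - Scrap|  [with Wear=4, Scrap=7]  = 3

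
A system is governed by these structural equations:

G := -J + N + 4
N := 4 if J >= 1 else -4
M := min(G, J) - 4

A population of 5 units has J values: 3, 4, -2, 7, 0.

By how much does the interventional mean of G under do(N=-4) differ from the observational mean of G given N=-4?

-3.4

do(N=-4) breaks N's dependence on J. With N=-4 fixed, G across the units is -3, -4, 2, -7, 0, mean -2.4.
E[G|N=-4] averages over only the 2 units with N=-4 (J = -2, 0): G = 2, 0, mean 1.
Difference = -2.4 − 1 = -3.4.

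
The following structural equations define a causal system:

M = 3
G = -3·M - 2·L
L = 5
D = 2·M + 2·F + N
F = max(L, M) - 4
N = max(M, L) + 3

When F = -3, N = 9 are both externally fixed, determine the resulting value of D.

The joint intervention fixes F = -3, N = 9, removing each variable's own equation.
D = 2·M + 2·F + N  [with M=3, F=-3, N=9]  = 9

9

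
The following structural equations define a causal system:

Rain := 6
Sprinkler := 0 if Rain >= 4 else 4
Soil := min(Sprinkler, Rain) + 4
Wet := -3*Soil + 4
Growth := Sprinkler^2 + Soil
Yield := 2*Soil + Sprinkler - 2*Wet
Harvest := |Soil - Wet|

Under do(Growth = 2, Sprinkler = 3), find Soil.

Setting Growth = 2, Sprinkler = 3 by intervention discards those variables' equations.
Soil = min(Sprinkler, Rain) + 4  [with Sprinkler=3, Rain=6]  = 7

7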